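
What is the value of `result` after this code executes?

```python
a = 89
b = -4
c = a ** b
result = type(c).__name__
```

a is int; b is int; c is float; result = 'float'

'float'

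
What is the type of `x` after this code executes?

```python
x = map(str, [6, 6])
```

map() returns a map object

map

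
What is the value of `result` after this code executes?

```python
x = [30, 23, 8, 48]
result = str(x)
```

x = [30, 23, 8, 48]; result = '[30, 23, 8, 48]'

'[30, 23, 8, 48]'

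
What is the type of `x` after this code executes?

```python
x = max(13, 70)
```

max() of ints returns int

int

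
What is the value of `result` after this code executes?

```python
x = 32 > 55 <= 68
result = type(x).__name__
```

x is bool; result = 'bool'

'bool'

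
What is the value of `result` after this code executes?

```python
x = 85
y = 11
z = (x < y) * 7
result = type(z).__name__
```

x is int; y is int; z is int; result = 'int'

'int'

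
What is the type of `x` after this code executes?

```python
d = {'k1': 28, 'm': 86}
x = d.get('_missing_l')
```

dict.get() returns None when key not found

NoneType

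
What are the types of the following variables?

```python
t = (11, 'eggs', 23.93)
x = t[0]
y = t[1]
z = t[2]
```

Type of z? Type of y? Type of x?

tuple[2] is float; tuple[1] is str; tuple[0] is int

float, str, int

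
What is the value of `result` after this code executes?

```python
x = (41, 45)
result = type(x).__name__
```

x is tuple; result = 'tuple'

'tuple'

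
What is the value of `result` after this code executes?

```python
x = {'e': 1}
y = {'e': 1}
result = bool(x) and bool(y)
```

x = {'e': 1}; y = {'e': 1}; result = True

True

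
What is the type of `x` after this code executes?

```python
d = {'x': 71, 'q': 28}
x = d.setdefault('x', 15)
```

dict.setdefault() returns the (existing or default) value

int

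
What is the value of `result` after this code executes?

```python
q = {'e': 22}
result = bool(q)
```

q = {'e': 22}; result = True

True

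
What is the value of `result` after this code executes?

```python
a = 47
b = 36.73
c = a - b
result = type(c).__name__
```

a is int; b is float; c is float; result = 'float'

'float'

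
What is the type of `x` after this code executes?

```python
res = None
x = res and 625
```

'and' returns first falsy value (None)

NoneType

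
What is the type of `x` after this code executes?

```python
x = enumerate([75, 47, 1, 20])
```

enumerate() returns an enumerate object

enumerate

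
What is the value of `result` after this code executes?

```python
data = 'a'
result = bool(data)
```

data = 'a'; result = True

True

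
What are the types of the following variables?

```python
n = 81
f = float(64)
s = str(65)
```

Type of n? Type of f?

n is assigned a bare integer (no decimal point), so it is an int; f is assigned the result of calling float(), which returns a float

int, float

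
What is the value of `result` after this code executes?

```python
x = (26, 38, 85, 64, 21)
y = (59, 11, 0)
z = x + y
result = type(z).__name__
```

x is tuple; y is tuple; z is tuple; result = 'tuple'

'tuple'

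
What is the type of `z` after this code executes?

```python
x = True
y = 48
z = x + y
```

bool + int = int (bool is subclass of int)

int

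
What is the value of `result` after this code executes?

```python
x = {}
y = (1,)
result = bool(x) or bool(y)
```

x = {}; y = (1,); result = True

True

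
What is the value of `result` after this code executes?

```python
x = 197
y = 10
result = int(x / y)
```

x = 197; y = 10; result = 19

19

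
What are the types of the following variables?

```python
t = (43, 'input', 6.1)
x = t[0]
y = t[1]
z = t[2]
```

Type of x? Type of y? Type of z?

tuple[0] is int; tuple[1] is str; tuple[2] is float

int, str, float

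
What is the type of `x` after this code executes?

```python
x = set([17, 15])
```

set() constructor returns set

set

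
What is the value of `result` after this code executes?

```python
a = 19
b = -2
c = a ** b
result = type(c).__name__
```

a is int; b is int; c is float; result = 'float'

'float'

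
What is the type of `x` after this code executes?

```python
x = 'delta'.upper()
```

str.upper() returns str

str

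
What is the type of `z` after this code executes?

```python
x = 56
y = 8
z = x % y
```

int % int = int

int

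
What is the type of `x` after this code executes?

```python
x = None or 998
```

'or' with None returns the other truthy value

int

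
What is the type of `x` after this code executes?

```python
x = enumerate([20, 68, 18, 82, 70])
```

enumerate() returns an enumerate object

enumerate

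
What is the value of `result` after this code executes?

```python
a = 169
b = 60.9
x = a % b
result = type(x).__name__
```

a is int; b is float; x is float; result = 'float'

'float'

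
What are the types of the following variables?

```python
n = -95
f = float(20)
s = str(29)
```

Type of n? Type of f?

n is assigned a bare integer (no decimal point), so it is an int; f is assigned the result of calling float(), which returns a float

int, float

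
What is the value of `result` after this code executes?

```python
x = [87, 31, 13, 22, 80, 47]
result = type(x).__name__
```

x is list; result = 'list'

'list'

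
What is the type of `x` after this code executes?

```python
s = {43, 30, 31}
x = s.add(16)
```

set.add() returns None (mutates in place)

NoneType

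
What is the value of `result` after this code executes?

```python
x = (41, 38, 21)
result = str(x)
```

x = (41, 38, 21); result = '(41, 38, 21)'

'(41, 38, 21)'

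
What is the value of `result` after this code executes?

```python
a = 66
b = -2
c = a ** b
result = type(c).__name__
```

a is int; b is int; c is float; result = 'float'

'float'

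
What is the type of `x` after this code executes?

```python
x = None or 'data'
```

'or' with None returns the other truthy value (str)

str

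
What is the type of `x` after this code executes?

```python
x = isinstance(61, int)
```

isinstance() returns bool

bool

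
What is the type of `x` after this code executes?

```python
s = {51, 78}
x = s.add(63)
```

set.add() returns None (mutates in place)

NoneType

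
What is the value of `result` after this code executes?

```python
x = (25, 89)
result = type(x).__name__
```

x is tuple; result = 'tuple'

'tuple'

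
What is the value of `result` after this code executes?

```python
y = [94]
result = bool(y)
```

y = [94]; result = True

True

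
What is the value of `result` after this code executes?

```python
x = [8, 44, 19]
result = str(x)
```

x = [8, 44, 19]; result = '[8, 44, 19]'

'[8, 44, 19]'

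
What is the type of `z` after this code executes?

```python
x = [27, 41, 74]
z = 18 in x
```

'in' operator returns bool

bool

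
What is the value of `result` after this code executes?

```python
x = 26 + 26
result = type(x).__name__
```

x is int; result = 'int'

'int'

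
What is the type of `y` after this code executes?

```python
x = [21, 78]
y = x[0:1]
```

Slicing a list returns a list

list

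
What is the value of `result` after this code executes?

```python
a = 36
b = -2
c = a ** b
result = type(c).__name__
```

a is int; b is int; c is float; result = 'float'

'float'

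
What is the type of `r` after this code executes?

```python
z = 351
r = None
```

None has type NoneType

NoneType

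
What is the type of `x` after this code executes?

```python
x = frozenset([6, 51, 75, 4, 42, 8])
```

frozenset() returns frozenset

frozenset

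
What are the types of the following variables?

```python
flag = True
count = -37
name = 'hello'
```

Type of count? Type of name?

count is assigned a bare integer (no decimal point), so it is an int; name is assigned a quoted string literal, so it is a str

int, str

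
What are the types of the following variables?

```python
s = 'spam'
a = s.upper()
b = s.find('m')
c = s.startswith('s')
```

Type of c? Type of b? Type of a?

startswith() returns bool; find() returns int; upper() returns str

bool, int, str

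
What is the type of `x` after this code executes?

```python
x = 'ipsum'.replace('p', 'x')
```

str.replace() returns str

str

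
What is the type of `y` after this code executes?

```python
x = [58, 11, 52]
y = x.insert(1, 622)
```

list.insert() returns None

NoneType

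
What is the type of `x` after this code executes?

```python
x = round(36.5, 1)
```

round() with decimal places returns float

float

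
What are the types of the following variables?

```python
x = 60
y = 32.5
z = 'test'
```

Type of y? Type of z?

y is assigned a number with a decimal point, so it is a float; z is assigned a quoted string literal, so it is a str

float, str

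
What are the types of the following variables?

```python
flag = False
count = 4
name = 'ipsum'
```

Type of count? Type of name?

count is assigned a bare integer (no decimal point), so it is an int; name is assigned a quoted string literal, so it is a str

int, str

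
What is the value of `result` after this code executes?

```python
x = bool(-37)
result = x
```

x = True; result = True

True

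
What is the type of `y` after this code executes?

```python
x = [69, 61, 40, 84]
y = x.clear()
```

list.clear() returns None

NoneType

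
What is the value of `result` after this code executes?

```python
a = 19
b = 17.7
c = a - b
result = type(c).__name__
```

a is int; b is float; c is float; result = 'float'

'float'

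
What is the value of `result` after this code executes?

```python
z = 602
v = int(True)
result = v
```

z = 602; v = 1; result = 1

1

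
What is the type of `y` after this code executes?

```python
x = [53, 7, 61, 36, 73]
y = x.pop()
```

list.pop() returns the popped element

int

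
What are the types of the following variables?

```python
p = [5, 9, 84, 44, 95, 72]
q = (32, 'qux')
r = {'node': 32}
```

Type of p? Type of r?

p is assigned a list literal (square brackets); r is assigned a dict literal ({key: value})

list, dict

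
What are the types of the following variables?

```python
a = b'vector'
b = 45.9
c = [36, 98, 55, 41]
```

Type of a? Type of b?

a is assigned a bytes literal (b'...' prefix); b is assigned a number with a decimal point, so it is a float

bytes, float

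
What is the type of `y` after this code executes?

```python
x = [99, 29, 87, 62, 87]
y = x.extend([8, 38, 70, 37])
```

list.extend() returns None

NoneType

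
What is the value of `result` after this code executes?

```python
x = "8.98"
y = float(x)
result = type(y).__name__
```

x is str; y is float; result = 'float'

'float'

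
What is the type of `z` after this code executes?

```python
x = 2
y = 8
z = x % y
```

int % int = int

int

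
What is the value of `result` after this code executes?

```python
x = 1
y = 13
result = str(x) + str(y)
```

x = 1; y = 13; result = '113'

'113'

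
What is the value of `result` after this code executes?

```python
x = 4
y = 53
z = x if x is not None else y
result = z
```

x = 4; y = 53; z = 4; result = 4

4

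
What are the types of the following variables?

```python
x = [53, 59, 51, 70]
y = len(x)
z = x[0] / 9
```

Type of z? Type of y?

int / int = float; len() returns int

float, int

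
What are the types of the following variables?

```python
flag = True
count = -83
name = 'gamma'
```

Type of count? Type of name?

count is assigned a bare integer (no decimal point), so it is an int; name is assigned a quoted string literal, so it is a str

int, str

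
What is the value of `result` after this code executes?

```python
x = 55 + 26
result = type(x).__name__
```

x is int; result = 'int'

'int'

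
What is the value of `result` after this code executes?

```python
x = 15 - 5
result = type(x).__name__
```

x is int; result = 'int'

'int'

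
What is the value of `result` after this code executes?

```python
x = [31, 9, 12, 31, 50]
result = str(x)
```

x = [31, 9, 12, 31, 50]; result = '[31, 9, 12, 31, 50]'

'[31, 9, 12, 31, 50]'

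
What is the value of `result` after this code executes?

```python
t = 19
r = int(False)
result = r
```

t = 19; r = 0; result = 0

0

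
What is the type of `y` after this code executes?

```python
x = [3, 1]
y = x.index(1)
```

list.index() returns int

int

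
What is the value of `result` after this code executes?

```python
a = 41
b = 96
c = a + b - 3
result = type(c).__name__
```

a is int; b is int; c is int; result = 'int'

'int'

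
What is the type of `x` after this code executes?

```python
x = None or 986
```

'or' with None returns the other truthy value

int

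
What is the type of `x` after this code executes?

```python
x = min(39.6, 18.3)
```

min() of floats returns float

float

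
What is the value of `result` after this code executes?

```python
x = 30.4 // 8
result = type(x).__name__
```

x is float; result = 'float'

'float'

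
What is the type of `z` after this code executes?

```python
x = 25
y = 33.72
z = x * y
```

int * float = float

float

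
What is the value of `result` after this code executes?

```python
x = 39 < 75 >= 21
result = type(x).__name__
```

x is bool; result = 'bool'

'bool'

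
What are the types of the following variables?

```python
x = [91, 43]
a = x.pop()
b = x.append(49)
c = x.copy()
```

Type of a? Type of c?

pop() returns element; copy() returns list

int, list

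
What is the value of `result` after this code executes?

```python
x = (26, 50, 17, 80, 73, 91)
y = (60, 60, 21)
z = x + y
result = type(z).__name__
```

x is tuple; y is tuple; z is tuple; result = 'tuple'

'tuple'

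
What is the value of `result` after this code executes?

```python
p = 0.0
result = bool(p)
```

p = 0.0; result = False

False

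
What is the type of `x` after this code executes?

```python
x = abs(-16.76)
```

abs() of float returns float

float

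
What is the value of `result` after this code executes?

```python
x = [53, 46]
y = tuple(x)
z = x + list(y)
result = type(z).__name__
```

x is list; y is tuple; z is list; result = 'list'

'list'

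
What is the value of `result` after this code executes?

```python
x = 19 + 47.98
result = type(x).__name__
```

x is float; result = 'float'

'float'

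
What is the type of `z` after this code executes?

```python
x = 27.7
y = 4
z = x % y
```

float % int = float

float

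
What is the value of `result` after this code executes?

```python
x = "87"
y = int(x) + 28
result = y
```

x = '87'; y = 115; result = 115

115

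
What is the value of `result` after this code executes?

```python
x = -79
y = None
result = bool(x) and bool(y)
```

x = -79; y = None; result = False

False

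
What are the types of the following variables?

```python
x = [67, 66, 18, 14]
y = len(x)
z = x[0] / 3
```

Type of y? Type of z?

len() returns int; int / int = float

int, float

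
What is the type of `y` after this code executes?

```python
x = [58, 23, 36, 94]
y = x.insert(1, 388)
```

list.insert() returns None

NoneType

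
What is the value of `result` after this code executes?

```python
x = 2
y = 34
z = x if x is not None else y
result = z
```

x = 2; y = 34; z = 2; result = 2

2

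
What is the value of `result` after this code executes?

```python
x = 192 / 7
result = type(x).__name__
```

x is float; result = 'float'

'float'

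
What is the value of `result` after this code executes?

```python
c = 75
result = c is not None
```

c = 75; result = True

True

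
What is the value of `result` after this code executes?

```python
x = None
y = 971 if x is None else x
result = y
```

x = None; y = 971; result = 971

971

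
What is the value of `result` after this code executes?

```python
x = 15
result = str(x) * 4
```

x = 15; result = '15151515'

'15151515'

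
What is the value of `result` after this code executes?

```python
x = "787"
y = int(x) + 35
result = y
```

x = '787'; y = 822; result = 822

822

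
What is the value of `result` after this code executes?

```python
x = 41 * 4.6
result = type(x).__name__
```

x is float; result = 'float'

'float'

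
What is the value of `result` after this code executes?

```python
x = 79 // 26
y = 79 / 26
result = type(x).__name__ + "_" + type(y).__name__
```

x is int; y is float; result = 'int_float'

'int_float'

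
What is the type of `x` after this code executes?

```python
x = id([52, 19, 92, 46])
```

id() returns int

int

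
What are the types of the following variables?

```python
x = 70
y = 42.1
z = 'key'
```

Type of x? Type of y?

x is assigned a bare integer (no decimal point), so it is an int; y is assigned a number with a decimal point, so it is a float

int, float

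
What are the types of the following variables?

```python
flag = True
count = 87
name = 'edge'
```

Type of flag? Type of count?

flag is assigned the constant True, which has type bool; count is assigned a bare integer (no decimal point), so it is an int

bool, int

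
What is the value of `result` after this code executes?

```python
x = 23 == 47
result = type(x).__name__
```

x is bool; result = 'bool'

'bool'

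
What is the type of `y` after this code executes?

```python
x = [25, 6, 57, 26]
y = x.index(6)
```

list.index() returns int

int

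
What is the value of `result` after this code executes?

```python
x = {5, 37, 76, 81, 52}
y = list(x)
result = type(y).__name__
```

x is set; y is list; result = 'list'

'list'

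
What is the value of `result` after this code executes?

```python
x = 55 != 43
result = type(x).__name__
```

x is bool; result = 'bool'

'bool'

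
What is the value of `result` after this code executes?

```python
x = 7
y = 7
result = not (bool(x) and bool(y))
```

x = 7; y = 7; result = False

False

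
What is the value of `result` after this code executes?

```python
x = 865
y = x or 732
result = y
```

x = 865; y = 865; result = 865

865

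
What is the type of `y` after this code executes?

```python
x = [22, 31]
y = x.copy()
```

list.copy() returns list

list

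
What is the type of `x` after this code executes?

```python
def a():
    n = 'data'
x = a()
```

Function without return returns None

NoneType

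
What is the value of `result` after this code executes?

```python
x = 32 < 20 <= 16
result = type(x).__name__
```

x is bool; result = 'bool'

'bool'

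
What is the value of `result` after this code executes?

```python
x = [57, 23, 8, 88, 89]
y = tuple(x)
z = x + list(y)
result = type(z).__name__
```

x is list; y is tuple; z is list; result = 'list'

'list'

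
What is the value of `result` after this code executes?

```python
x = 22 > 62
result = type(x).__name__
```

x is bool; result = 'bool'

'bool'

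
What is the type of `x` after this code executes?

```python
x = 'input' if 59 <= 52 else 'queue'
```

Both branches of conditional are str

str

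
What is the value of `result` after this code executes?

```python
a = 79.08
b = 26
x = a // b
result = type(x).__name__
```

a is float; b is int; x is float; result = 'float'

'float'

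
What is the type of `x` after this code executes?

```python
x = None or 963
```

'or' with None returns the other truthy value

int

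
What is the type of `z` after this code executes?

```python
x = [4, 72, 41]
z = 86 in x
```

'in' operator returns bool

bool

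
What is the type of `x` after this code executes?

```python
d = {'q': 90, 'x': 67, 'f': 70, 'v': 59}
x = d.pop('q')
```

dict.pop() returns the value

int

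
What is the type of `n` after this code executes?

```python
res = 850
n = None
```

None has type NoneType

NoneType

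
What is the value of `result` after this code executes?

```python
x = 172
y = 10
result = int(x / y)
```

x = 172; y = 10; result = 17

17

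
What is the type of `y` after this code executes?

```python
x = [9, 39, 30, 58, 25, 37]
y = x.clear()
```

list.clear() returns None

NoneType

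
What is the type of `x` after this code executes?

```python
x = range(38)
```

range() returns a range object

range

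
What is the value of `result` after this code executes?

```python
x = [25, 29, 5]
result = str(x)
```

x = [25, 29, 5]; result = '[25, 29, 5]'

'[25, 29, 5]'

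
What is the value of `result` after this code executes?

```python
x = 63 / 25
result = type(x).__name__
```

x is float; result = 'float'

'float'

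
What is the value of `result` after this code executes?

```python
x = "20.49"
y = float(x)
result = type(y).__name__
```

x is str; y is float; result = 'float'

'float'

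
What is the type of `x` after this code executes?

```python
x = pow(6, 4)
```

pow(int, int) returns int

int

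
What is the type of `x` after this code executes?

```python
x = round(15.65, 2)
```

round() with decimal places returns float

float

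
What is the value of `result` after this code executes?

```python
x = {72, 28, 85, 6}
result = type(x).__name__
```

x is set; result = 'set'

'set'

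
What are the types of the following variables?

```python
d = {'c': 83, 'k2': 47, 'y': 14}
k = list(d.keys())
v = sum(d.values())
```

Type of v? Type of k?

sum of ints is int; list() converts to list

int, list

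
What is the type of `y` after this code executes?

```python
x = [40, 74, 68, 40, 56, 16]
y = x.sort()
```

list.sort() returns None (mutates in place)

NoneType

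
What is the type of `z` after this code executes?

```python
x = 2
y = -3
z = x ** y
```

int ** negative = float

float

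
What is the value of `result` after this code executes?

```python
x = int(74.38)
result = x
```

x = 74; result = 74

74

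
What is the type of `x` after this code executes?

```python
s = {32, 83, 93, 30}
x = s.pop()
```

Popping from set[int] returns int

int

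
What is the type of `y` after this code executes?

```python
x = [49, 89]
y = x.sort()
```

list.sort() returns None (mutates in place)

NoneType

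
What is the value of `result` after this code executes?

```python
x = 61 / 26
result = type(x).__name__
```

x is float; result = 'float'

'float'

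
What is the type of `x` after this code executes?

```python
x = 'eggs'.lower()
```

str.lower() returns str

str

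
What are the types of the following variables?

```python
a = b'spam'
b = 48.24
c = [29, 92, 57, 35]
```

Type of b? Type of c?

b is assigned a number with a decimal point, so it is a float; c is assigned a list literal (square brackets)

float, list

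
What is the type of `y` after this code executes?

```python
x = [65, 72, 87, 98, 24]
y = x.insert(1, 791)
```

list.insert() returns None

NoneType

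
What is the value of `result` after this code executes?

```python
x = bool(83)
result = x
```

x = True; result = True

True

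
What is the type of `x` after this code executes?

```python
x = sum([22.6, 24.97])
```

sum() of floats returns float

float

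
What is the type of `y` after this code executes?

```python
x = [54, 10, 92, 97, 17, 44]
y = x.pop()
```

list.pop() returns the popped element

int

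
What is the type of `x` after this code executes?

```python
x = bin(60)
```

bin() returns str representation

str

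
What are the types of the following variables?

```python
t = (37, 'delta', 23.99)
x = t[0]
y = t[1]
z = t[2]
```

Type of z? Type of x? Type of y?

tuple[2] is float; tuple[0] is int; tuple[1] is str

float, int, str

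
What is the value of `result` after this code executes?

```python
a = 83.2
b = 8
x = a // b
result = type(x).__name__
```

a is float; b is int; x is float; result = 'float'

'float'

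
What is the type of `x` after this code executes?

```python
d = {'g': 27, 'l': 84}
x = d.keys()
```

.keys() returns dict_keys view

dict_keys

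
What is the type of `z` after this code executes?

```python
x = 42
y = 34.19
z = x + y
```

int + float = float

float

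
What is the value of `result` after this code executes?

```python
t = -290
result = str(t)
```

t = -290; result = '-290'

'-290'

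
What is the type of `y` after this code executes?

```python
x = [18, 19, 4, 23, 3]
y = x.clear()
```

list.clear() returns None

NoneType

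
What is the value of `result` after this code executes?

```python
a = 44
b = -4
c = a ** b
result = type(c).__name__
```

a is int; b is int; c is float; result = 'float'

'float'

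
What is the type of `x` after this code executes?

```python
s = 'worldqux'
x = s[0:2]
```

Slicing a str returns str

str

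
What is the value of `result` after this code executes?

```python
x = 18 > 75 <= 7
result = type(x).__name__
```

x is bool; result = 'bool'

'bool'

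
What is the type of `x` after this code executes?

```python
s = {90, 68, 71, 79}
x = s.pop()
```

Popping from set[int] returns int

int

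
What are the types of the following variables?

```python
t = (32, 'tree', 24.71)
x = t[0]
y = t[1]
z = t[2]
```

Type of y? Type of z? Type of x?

tuple[1] is str; tuple[2] is float; tuple[0] is int

str, float, int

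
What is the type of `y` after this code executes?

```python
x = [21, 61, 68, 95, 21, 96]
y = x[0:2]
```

Slicing a list returns a list

list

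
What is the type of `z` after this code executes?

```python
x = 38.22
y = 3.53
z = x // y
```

float // float = float

float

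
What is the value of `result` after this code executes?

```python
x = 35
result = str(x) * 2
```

x = 35; result = '3535'

'3535'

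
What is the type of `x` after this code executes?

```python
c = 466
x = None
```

None has type NoneType

NoneType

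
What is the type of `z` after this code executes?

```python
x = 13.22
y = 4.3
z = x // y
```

float // float = float

float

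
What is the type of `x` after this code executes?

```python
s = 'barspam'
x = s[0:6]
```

Slicing a str returns str

str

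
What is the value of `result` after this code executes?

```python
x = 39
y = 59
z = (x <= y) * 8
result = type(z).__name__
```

x is int; y is int; z is int; result = 'int'

'int'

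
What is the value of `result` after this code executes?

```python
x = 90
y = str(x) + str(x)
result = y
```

x = 90; y = '9090'; result = '9090'

'9090'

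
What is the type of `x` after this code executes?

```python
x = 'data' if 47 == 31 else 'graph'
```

Both branches of conditional are str

str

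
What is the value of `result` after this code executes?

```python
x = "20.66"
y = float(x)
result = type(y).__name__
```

x is str; y is float; result = 'float'

'float'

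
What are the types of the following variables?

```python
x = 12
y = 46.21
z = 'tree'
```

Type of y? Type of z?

y is assigned a number with a decimal point, so it is a float; z is assigned a quoted string literal, so it is a str

float, str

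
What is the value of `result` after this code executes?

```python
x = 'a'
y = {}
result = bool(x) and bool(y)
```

x = 'a'; y = {}; result = False

False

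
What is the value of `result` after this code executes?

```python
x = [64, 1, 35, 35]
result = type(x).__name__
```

x is list; result = 'list'

'list'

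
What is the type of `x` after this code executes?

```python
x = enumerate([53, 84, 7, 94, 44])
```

enumerate() returns an enumerate object

enumerate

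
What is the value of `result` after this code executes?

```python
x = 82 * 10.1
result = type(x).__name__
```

x is float; result = 'float'

'float'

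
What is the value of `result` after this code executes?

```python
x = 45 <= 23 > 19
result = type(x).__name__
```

x is bool; result = 'bool'

'bool'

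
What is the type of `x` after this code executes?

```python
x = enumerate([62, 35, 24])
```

enumerate() returns an enumerate object

enumerate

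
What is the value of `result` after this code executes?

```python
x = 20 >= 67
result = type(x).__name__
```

x is bool; result = 'bool'

'bool'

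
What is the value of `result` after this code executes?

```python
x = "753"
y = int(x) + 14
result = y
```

x = '753'; y = 767; result = 767

767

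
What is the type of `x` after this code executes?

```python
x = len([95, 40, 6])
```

len() always returns int

int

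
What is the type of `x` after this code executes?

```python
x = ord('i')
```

ord() returns int (code point)

int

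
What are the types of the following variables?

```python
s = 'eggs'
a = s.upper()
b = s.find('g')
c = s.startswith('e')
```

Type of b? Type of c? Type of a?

find() returns int; startswith() returns bool; upper() returns str

int, bool, str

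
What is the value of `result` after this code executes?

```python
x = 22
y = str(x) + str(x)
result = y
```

x = 22; y = '2222'; result = '2222'

'2222'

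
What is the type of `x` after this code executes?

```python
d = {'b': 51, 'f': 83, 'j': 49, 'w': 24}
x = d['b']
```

Accessing dict[str, int] with str key returns int

int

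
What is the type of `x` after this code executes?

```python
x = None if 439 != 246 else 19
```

439 != 246 is True, so the if branch is taken

NoneType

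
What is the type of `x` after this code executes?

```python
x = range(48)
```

range() returns a range object

range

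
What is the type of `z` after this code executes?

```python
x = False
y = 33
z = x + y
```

bool + int = int (bool is subclass of int)

int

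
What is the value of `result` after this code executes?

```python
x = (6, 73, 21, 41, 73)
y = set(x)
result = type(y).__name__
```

x is tuple; y is set; result = 'set'

'set'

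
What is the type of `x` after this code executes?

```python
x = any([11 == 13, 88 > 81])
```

any() returns bool

bool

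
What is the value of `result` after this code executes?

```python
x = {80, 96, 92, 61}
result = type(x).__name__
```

x is set; result = 'set'

'set'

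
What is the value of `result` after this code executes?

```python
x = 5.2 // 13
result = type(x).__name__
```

x is float; result = 'float'

'float'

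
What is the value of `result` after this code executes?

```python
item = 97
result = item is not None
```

item = 97; result = True

True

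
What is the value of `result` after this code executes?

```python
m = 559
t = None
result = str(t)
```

m = 559; t = None; result = 'None'

'None'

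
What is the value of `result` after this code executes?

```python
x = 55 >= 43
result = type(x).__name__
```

x is bool; result = 'bool'

'bool'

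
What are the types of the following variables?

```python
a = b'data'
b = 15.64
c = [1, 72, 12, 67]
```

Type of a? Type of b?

a is assigned a bytes literal (b'...' prefix); b is assigned a number with a decimal point, so it is a float

bytes, float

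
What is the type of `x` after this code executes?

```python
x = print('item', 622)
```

print() returns None

NoneType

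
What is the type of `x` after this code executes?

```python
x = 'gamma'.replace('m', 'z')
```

str.replace() returns str

str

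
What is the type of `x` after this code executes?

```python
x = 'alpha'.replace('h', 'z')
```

str.replace() returns str

str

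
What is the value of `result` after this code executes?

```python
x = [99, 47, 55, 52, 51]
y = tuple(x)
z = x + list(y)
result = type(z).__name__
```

x is list; y is tuple; z is list; result = 'list'

'list'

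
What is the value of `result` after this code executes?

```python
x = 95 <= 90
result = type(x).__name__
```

x is bool; result = 'bool'

'bool'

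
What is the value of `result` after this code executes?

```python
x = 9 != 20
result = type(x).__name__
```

x is bool; result = 'bool'

'bool'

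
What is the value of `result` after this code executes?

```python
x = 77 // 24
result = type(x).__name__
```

x is int; result = 'int'

'int'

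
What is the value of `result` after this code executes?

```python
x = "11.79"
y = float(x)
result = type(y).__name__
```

x is str; y is float; result = 'float'

'float'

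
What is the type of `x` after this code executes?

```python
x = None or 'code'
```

'or' with None returns the other truthy value (str)

str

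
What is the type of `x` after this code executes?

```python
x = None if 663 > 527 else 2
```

663 > 527 is True, so the if branch is taken

NoneType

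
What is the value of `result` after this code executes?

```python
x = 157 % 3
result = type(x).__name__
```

x is int; result = 'int'

'int'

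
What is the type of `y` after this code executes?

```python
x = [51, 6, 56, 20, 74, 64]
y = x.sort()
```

list.sort() returns None (mutates in place)

NoneType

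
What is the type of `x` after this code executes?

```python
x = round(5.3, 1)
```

round() with decimal places returns float

float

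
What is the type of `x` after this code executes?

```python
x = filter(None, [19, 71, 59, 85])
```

filter() returns a filter object

filter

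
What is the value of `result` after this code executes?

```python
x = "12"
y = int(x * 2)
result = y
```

x = '12'; y = 1212; result = 1212

1212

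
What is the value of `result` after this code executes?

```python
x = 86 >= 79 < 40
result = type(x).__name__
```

x is bool; result = 'bool'

'bool'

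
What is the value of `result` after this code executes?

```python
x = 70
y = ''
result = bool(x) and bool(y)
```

x = 70; y = ''; result = False

False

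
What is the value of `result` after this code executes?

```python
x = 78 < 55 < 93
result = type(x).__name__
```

x is bool; result = 'bool'

'bool'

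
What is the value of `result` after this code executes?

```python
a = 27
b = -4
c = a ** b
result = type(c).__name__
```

a is int; b is int; c is float; result = 'float'

'float'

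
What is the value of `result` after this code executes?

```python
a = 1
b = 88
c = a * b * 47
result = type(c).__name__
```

a is int; b is int; c is int; result = 'int'

'int'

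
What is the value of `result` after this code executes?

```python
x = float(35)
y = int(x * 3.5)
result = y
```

x = 35.0; y = 122; result = 122

122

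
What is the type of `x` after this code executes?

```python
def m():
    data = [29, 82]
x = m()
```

Function without return returns None

NoneType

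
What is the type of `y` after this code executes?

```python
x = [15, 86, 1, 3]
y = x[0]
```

Indexing list[int] returns int

int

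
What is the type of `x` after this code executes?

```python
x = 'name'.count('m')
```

str.count() returns int

int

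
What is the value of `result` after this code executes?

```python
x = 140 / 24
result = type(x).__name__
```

x is float; result = 'float'

'float'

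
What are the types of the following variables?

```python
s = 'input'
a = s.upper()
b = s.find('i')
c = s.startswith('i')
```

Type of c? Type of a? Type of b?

startswith() returns bool; upper() returns str; find() returns int

bool, str, int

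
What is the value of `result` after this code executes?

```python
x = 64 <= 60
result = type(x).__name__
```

x is bool; result = 'bool'

'bool'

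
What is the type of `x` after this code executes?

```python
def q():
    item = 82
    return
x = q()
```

Bare return returns None

NoneType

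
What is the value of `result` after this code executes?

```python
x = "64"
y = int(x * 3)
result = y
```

x = '64'; y = 646464; result = 646464

646464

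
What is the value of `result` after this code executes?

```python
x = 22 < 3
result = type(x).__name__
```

x is bool; result = 'bool'

'bool'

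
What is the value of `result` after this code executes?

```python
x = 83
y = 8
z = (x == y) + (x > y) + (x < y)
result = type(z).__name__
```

x is int; y is int; z is int; result = 'int'

'int'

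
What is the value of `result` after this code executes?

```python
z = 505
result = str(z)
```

z = 505; result = '505'

'505'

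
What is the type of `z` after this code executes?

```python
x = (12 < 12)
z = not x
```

'not' returns bool

bool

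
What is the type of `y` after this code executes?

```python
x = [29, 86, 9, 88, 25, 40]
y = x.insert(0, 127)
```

list.insert() returns None

NoneType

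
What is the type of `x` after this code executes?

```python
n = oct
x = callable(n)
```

callable() returns bool

bool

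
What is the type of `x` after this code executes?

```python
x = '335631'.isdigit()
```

str.isdigit() returns bool

bool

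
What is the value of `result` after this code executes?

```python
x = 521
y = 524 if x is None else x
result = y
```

x = 521; y = 521; result = 521

521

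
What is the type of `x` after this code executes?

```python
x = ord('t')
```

ord() returns int (code point)

int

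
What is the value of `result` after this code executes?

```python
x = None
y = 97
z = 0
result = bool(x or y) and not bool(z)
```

x = None; y = 97; z = 0; result = True

True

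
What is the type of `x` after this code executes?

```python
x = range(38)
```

range() returns a range object

range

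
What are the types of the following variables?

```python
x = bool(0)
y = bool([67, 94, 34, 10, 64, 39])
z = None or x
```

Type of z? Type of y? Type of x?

None or bool returns the bool; bool() returns bool; bool() returns bool

bool, bool, bool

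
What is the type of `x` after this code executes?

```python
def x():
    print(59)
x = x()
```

Function without return returns None

NoneType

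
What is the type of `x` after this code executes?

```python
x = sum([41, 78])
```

sum() of ints returns int

int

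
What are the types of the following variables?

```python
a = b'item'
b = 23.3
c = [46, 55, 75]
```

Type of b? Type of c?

b is assigned a number with a decimal point, so it is a float; c is assigned a list literal (square brackets)

float, list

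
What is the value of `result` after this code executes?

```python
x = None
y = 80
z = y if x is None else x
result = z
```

x = None; y = 80; z = 80; result = 80

80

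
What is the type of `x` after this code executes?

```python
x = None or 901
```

'or' with None returns the other truthy value

int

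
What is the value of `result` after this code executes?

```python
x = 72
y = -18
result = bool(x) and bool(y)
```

x = 72; y = -18; result = True

True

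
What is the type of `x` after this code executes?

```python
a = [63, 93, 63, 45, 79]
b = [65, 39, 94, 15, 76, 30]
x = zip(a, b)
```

zip() returns a zip object

zip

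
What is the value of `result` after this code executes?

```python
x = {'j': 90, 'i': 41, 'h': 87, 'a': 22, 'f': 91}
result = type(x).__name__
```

x is dict; result = 'dict'

'dict'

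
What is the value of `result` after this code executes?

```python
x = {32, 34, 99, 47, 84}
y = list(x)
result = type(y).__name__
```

x is set; y is list; result = 'list'

'list'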